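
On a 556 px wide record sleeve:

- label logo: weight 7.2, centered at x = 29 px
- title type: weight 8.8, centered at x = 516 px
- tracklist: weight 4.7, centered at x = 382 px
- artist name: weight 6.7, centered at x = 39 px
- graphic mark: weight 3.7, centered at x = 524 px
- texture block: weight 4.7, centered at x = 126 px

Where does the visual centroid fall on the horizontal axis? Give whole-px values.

x ≈ 261

Σw = 7.2 + 8.8 + 4.7 + 6.7 + 3.7 + 4.7 = 35.8.
x: moment 9337.3 / weight 35.8 ≈ 260.82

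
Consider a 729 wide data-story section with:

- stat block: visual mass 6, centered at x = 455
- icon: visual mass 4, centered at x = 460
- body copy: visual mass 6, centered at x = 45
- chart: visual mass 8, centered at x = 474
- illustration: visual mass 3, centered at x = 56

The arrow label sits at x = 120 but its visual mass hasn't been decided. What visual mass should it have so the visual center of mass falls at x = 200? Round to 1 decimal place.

Existing Σw = 27 (6 + 4 + 6 + 8 + 3); existing moment 6·455 + 4·460 + 6·45 + 8·474 + 3·56 = 8800.
Set Σw·x/Σw = 200: (8800 + 120w) = 200·(27 + w).
So w = (200·27 − 8800)/(120 − 200) = -3400/-80 ≈ 42.50.

w ≈ 42.5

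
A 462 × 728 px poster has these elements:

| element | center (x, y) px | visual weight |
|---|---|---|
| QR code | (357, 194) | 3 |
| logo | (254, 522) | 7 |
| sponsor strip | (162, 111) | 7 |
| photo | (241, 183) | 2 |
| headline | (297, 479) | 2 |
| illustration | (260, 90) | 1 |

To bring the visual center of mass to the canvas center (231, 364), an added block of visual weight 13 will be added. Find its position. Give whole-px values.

With the added block, Σw becomes 3 + 7 + 7 + 2 + 2 + 1 + 13 = 35.
Along x: (5319 + 13·x) / 35 = 231 (existing moment 3·357 + 7·254 + 7·162 + 2·241 + 2·297 + 1·260 = 5319) ⇒ x = (8085 − 5319) / 13 ≈ 212.77.
Along y: (6427 + 13·y) / 35 = 364 (existing moment 3·194 + 7·522 + 7·111 + 2·183 + 2·479 + 1·90 = 6427) ⇒ y = (12740 − 6427) / 13 ≈ 485.62.

(213, 486)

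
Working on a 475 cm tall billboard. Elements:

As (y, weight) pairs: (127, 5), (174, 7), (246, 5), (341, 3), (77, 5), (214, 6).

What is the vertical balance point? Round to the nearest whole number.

Σw = 5 + 7 + 5 + 3 + 5 + 6 = 31.
y-moment: 5·127 + 7·174 + 5·246 + 3·341 + 5·77 + 6·214 = 5775; centroid 5775/31 ≈ 186.29.

y ≈ 186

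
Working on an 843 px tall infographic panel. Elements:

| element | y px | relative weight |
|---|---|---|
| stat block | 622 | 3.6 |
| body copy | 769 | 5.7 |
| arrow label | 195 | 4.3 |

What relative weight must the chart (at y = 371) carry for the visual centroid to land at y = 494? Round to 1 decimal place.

Known weights sum to 3.6 + 5.7 + 4.3 = 13.6; their moment is 3.6·622 + 5.7·769 + 4.3·195 = 7461.0.
For the centroid to hit 494: (7461.0 + w·371) / (13.6 + w) = 494.
Solving: w = (494·13.6 − 7461.0) / (371 − 494) = -742.6 / -123 ≈ 6.04.

w ≈ 6.0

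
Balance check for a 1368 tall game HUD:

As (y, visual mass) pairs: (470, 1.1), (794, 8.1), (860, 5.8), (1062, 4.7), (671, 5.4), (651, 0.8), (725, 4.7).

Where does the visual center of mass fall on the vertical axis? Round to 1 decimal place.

Total weight = 1.1 + 8.1 + 5.8 + 4.7 + 5.4 + 0.8 + 4.7 = 30.6.
y: (1.1·470 + 8.1·794 + 5.8·860 + 4.7·1062 + 5.4·671 + 0.8·651 + 4.7·725) / 30.6 = 24479.5 / 30.6 ≈ 799.98

y ≈ 800.0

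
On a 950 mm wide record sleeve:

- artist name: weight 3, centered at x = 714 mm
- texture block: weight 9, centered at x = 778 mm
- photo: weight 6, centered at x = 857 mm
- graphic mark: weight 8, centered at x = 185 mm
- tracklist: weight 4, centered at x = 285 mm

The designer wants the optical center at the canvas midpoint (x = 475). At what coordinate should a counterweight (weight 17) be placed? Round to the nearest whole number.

New total weight: (3 + 9 + 6 + 8 + 4) + 17 = 47.
x: target moment 47×475 = 22325; current 3·714 + 9·778 + 6·857 + 8·185 + 4·285 = 16906; the counterweight supplies 5419, so x = 5419/17 ≈ 318.76.

x ≈ 319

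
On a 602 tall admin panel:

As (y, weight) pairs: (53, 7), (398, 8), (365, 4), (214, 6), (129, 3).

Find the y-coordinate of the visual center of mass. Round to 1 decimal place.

y ≈ 238.8

Σw = 7 + 8 + 4 + 6 + 3 = 28.
y: (7·53 + 8·398 + 4·365 + 6·214 + 3·129) / 28 = 6686 / 28 ≈ 238.79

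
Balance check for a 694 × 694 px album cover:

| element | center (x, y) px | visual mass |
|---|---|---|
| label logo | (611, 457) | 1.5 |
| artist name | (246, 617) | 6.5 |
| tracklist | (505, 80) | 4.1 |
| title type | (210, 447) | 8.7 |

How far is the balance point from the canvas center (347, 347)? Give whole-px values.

≈ 90 px

Total weight = 1.5 + 6.5 + 4.1 + 8.7 = 20.8.
Σw·x = 1.5·611 + 6.5·246 + 4.1·505 + 8.7·210 = 6413.0, so x̄ = 6413.0/20.8 ≈ 308.32.
Σw·y = 1.5·457 + 6.5·617 + 4.1·80 + 8.7·447 = 8912.9, so ȳ = 8912.9/20.8 ≈ 428.50.
Offset from (347, 347): Δx ≈ -38.68, Δy ≈ 81.50; distance = √(Δx² + Δy²) ≈ 90.22.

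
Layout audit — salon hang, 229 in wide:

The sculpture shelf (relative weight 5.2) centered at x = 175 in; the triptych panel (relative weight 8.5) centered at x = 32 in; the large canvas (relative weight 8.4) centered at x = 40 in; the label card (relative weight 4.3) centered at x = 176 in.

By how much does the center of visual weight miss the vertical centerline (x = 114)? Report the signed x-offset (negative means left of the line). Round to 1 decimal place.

≈ -27.8 in

Σw = 5.2 + 8.5 + 8.4 + 4.3 = 26.4.
Σw·x = 5.2·175 + 8.5·32 + 8.4·40 + 4.3·176 = 2274.8, so x̄ = 2274.8/26.4 ≈ 86.17.
Difference: 86.17 − 114 ≈ -27.83.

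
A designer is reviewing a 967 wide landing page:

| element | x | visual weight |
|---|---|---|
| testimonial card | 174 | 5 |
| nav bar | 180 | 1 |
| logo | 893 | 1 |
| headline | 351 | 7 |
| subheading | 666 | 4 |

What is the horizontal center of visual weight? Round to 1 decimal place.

Weights sum to 5 + 1 + 1 + 7 + 4 = 18.
Σw·x = 5·174 + 1·180 + 1·893 + 7·351 + 4·666 = 7064, so x̄ = 7064/18 ≈ 392.44.

x ≈ 392.4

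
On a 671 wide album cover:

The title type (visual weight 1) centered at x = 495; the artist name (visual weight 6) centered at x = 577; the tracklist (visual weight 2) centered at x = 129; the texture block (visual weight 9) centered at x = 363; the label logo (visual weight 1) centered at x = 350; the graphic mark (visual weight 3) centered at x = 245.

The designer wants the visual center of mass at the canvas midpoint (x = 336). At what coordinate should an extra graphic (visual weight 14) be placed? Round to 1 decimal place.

With the extra graphic, Σw becomes 1 + 6 + 2 + 9 + 1 + 3 + 14 = 36.
x: need Σw·x = 36·336 = 12096. Existing = 1·495 + 6·577 + 2·129 + 9·363 + 1·350 + 3·245 = 8567. Remainder 3529 / 14 ≈ 252.07.

x ≈ 252.1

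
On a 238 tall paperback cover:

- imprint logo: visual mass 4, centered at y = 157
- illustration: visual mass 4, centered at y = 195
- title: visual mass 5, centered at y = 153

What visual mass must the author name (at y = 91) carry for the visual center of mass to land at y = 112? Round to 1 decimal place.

w ≈ 34.1

Known weights sum to 4 + 4 + 5 = 13; their moment is 4·157 + 4·195 + 5·153 = 2173.
Set Σw·y/Σw = 112: (2173 + 91w) = 112·(13 + w).
Rearranging, w·(91 − 112) = 112·13 − 2173 = -717, so w ≈ -717/-21 = 34.14.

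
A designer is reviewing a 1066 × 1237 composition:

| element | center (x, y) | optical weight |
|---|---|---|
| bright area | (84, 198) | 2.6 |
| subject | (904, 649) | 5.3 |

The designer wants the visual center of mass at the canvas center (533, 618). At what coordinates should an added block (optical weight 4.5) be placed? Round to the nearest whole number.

New total weight: (2.6 + 5.3) + 4.5 = 12.4.
Along x: (5009.6 + 4.5·x) / 12.4 = 533 (existing moment 2.6·84 + 5.3·904 = 5009.6) ⇒ x = (6609.2 − 5009.6) / 4.5 ≈ 355.47.
Along y: (3954.5 + 4.5·y) / 12.4 = 618 (existing moment 2.6·198 + 5.3·649 = 3954.5) ⇒ y = (7663.2 − 3954.5) / 4.5 ≈ 824.16.

(355, 824)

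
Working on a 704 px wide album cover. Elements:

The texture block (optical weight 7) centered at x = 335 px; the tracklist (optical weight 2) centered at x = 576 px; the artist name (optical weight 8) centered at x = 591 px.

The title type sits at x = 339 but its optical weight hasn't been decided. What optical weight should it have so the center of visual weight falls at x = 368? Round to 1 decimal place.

Known weights sum to 7 + 2 + 8 = 17; their moment is 7·335 + 2·576 + 8·591 = 8225.
For the centroid to hit 368: (8225 + w·339) / (17 + w) = 368.
So w = (368·17 − 8225)/(339 − 368) = -1969/-29 ≈ 67.90.

w ≈ 67.9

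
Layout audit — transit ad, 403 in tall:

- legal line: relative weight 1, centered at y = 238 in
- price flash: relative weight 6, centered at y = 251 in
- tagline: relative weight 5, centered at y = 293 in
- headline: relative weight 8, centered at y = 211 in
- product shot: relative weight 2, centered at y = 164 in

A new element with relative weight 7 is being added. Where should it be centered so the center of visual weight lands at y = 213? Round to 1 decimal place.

New total weight: (1 + 6 + 5 + 8 + 2) + 7 = 29.
Along y: (5225 + 7·y) / 29 = 213 (existing moment 1·238 + 6·251 + 5·293 + 8·211 + 2·164 = 5225) ⇒ y = (6177 − 5225) / 7 ≈ 136.00.

y ≈ 136.0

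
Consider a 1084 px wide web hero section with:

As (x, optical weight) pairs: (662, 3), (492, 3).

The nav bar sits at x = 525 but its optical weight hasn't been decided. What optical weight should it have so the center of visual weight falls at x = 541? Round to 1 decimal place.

Known weights sum to 3 + 3 = 6; their moment is 3·662 + 3·492 = 3462.
Balance at x = 541 requires (3462 + w·525) / (6 + w) = 541.
Rearranging, w·(525 − 541) = 541·6 − 3462 = -216, so w ≈ -216/-16 = 13.50.

w ≈ 13.5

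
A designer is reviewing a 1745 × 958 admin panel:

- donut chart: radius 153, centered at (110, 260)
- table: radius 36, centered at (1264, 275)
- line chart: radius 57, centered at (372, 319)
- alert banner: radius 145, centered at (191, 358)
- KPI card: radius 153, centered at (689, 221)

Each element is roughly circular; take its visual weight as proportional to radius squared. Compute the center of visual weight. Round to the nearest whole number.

(353, 279)

r² weights: donut chart 153² = 23409, table 36² = 1296, line chart 57² = 3249, alert banner 145² = 21025, KPI card 153² = 23409. Total = 72388.
x-moment: 23409·110 + 1296·1264 + 3249·372 + 21025·191 + 23409·689 = 25566338; centroid 25566338/72388 ≈ 353.18.
y-moment: 23409·260 + 1296·275 + 3249·319 + 21025·358 + 23409·221 = 20179510; centroid 20179510/72388 ≈ 278.77.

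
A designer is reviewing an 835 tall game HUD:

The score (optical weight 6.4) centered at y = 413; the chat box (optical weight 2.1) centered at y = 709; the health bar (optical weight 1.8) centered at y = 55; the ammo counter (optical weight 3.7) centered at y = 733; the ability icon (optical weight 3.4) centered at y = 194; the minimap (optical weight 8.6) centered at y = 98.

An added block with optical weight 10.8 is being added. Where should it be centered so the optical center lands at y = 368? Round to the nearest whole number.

With the added block, Σw becomes 6.4 + 2.1 + 1.8 + 3.7 + 3.4 + 8.6 + 10.8 = 36.8.
y: target moment 36.8×368 = 13542.4; current 6.4·413 + 2.1·709 + 1.8·55 + 3.7·733 + 3.4·194 + 8.6·98 = 8445.6; the added block supplies 5096.8, so y = 5096.8/10.8 ≈ 471.93.

y ≈ 472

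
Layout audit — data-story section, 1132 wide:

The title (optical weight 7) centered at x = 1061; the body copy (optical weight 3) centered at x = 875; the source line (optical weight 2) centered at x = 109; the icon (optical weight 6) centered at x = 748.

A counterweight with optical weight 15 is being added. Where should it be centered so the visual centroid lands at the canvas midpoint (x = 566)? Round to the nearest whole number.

x ≈ 261

After adding the counterweight, total weight = 7 + 3 + 2 + 6 + 15 = 33.
x: need Σw·x = 33·566 = 18678. Existing = 7·1061 + 3·875 + 2·109 + 6·748 = 14758. Remainder 3920 / 15 ≈ 261.33.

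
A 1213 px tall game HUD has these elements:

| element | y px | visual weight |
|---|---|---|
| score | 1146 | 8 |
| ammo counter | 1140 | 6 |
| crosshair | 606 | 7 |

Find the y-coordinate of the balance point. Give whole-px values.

Weights sum to 8 + 6 + 7 = 21.
y-moment: 8·1146 + 6·1140 + 7·606 = 20250; centroid 20250/21 ≈ 964.29.

y ≈ 964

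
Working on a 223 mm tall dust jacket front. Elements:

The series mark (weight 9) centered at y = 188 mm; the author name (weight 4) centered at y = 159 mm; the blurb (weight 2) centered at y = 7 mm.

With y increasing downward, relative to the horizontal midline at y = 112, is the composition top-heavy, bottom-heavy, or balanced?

Weights sum to 9 + 4 + 2 = 15.
y-moment: 9·188 + 4·159 + 2·7 = 2342; centroid 2342/15 ≈ 156.13.
Since 156.1 is below (larger y than) 112, the composition reads bottom-heavy.

bottom-heavy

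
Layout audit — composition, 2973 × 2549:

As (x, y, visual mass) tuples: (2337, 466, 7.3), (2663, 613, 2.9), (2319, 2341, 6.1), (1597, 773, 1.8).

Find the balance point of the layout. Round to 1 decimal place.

(2309.6, 1152.0)

Σw = 7.3 + 2.9 + 6.1 + 1.8 = 18.1.
x: (7.3·2337 + 2.9·2663 + 6.1·2319 + 1.8·1597) / 18.1 = 41803.3 / 18.1 ≈ 2309.57
y: (7.3·466 + 2.9·613 + 6.1·2341 + 1.8·773) / 18.1 = 20851.0 / 18.1 ≈ 1151.99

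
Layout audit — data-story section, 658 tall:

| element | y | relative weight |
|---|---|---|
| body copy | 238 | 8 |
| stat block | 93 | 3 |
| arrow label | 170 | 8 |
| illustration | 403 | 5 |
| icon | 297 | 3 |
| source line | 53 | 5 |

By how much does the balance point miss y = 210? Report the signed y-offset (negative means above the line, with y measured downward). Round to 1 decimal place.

Total weight = 8 + 3 + 8 + 5 + 3 + 5 = 32.
Σw·y = 6714; ȳ = 6714/32 ≈ 209.81.
Offset from y = 210: 209.81 − 210 ≈ -0.19.

≈ -0.2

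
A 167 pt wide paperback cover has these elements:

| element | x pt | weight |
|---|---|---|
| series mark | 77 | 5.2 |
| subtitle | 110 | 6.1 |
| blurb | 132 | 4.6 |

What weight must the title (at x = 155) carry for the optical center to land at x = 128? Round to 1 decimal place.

Existing Σw = 15.9 (5.2 + 6.1 + 4.6); existing moment 5.2·77 + 6.1·110 + 4.6·132 = 1678.6.
Balance at x = 128 requires (1678.6 + w·155) / (15.9 + w) = 128.
Solving: w = (128·15.9 − 1678.6) / (155 − 128) = 356.6 / 27 ≈ 13.21.

w ≈ 13.2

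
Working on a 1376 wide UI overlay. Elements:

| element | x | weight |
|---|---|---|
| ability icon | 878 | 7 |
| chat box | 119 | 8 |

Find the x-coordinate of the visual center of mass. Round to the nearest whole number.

Weights sum to 7 + 8 = 15.
x-moment: 7·878 + 8·119 = 7098; centroid 7098/15 ≈ 473.20.

x ≈ 473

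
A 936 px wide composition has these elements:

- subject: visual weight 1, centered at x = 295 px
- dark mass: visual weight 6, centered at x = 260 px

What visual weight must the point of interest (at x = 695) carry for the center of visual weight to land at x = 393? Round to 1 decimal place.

Fixed elements: Σw = 1 + 6 = 7, Σw·x = 1·295 + 6·260 = 1855.
Set Σw·x/Σw = 393: (1855 + 695w) = 393·(7 + w).
Solving: w = (393·7 − 1855) / (695 − 393) = 896 / 302 ≈ 2.97.

w ≈ 3.0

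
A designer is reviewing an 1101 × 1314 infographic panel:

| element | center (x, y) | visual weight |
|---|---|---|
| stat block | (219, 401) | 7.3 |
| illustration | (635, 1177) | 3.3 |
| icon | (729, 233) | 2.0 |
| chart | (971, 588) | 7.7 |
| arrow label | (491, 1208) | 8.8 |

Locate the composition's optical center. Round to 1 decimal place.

Total weight = 7.3 + 3.3 + 2.0 + 7.7 + 8.8 = 29.1.
x: (7.3·219 + 3.3·635 + 2.0·729 + 7.7·971 + 8.8·491) / 29.1 = 16949.7 / 29.1 ≈ 582.46
y: (7.3·401 + 3.3·1177 + 2.0·233 + 7.7·588 + 8.8·1208) / 29.1 = 22435.4 / 29.1 ≈ 770.98

(582.5, 771.0)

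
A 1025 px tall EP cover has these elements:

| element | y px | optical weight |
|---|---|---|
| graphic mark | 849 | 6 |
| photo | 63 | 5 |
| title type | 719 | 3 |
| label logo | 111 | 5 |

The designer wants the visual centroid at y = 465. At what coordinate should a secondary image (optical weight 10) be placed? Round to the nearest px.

With the secondary image, Σw becomes 6 + 5 + 3 + 5 + 10 = 29.
Along y: (8121 + 10·y) / 29 = 465 (existing moment 6·849 + 5·63 + 3·719 + 5·111 = 8121) ⇒ y = (13485 − 8121) / 10 ≈ 536.40.

y ≈ 536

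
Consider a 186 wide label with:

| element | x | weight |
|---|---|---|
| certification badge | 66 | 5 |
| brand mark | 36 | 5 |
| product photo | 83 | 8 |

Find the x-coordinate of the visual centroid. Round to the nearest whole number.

Weights sum to 5 + 5 + 8 = 18.
Σw·x = 5·66 + 5·36 + 8·83 = 1174, so x̄ = 1174/18 ≈ 65.22.

x ≈ 65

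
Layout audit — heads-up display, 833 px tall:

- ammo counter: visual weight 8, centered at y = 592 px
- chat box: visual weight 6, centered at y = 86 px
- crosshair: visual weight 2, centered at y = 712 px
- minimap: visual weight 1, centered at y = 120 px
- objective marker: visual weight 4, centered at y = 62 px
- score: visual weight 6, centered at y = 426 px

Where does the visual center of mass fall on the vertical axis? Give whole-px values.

y ≈ 356

Weights sum to 8 + 6 + 2 + 1 + 4 + 6 = 27.
y-moment: 8·592 + 6·86 + 2·712 + 1·120 + 4·62 + 6·426 = 9600; centroid 9600/27 ≈ 355.56.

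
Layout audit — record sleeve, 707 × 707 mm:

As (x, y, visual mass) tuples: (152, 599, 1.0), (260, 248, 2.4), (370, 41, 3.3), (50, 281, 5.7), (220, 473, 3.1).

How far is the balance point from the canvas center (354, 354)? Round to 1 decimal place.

Σw = 1.0 + 2.4 + 3.3 + 5.7 + 3.1 = 15.5.
x: (1.0·152 + 2.4·260 + 3.3·370 + 5.7·50 + 3.1·220) / 15.5 = 2964.0 / 15.5 ≈ 191.23
y: (1.0·599 + 2.4·248 + 3.3·41 + 5.7·281 + 3.1·473) / 15.5 = 4397.5 / 15.5 ≈ 283.71
Offset from (354, 354): Δx ≈ -162.77, Δy ≈ -70.29; distance = √(Δx² + Δy²) ≈ 177.30.

≈ 177.3 mm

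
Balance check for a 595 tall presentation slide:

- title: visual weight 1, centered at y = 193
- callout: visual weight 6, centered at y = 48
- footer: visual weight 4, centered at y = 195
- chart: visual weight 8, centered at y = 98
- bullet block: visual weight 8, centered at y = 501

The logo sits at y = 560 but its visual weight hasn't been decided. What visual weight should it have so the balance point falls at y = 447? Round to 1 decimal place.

w ≈ 53.2

Existing Σw = 27 (1 + 6 + 4 + 8 + 8); existing moment 1·193 + 6·48 + 4·195 + 8·98 + 8·501 = 6053.
For the centroid to hit 447: (6053 + w·560) / (27 + w) = 447.
Rearranging, w·(560 − 447) = 447·27 − 6053 = 6016, so w ≈ 6016/113 = 53.24.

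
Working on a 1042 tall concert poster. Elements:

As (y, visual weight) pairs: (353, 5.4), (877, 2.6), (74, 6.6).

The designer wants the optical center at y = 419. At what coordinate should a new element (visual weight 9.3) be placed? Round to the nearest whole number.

After adding the new element, total weight = 5.4 + 2.6 + 6.6 + 9.3 = 23.9.
y: target moment 23.9×419 = 10014.1; current 5.4·353 + 2.6·877 + 6.6·74 = 4674.8; the new element supplies 5339.3, so y = 5339.3/9.3 ≈ 574.12.

y ≈ 574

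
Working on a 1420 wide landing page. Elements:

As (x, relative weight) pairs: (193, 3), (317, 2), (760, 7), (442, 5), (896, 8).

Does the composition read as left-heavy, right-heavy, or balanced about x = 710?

Total weight = 3 + 2 + 7 + 5 + 8 = 25.
x: (3·193 + 2·317 + 7·760 + 5·442 + 8·896) / 25 = 15911 / 25 ≈ 636.44
Since 636.4 is left of 710, the composition reads left-heavy.

left-heavy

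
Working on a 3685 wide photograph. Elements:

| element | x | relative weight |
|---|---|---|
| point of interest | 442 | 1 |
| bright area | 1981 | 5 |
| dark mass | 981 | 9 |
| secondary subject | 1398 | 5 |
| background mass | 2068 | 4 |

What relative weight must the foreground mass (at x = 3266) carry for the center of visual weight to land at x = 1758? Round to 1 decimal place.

w ≈ 5.1

Known weights sum to 1 + 5 + 9 + 5 + 4 = 24; their moment is 1·442 + 5·1981 + 9·981 + 5·1398 + 4·2068 = 34438.
Set Σw·x/Σw = 1758: (34438 + 3266w) = 1758·(24 + w).
So w = (1758·24 − 34438)/(3266 − 1758) = 7754/1508 ≈ 5.14.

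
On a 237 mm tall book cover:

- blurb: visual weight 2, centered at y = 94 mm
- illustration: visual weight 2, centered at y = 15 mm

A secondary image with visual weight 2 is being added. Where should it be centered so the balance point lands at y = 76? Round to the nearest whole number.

New total weight: (2 + 2) + 2 = 6.
Along y: (218 + 2·y) / 6 = 76 (existing moment 2·94 + 2·15 = 218) ⇒ y = (456 − 218) / 2 ≈ 119.00.

y ≈ 119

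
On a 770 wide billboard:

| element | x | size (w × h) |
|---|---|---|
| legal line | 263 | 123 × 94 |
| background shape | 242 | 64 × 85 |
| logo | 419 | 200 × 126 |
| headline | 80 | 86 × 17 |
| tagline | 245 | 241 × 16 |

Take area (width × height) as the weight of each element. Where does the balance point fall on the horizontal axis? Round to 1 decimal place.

x ≈ 336.2

Taking area as weight: legal line 123·94 = 11562, background shape 64·85 = 5440, logo 200·126 = 25200, headline 86·17 = 1462, tagline 241·16 = 3856. Sum 47520.
x-moment: 11562·263 + 5440·242 + 25200·419 + 1462·80 + 3856·245 = 15977766; centroid 15977766/47520 ≈ 336.23.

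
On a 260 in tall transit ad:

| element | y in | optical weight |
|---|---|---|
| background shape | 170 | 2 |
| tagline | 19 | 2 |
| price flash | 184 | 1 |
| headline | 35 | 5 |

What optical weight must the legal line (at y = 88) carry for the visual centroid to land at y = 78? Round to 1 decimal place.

Existing Σw = 10 (2 + 2 + 1 + 5); existing moment 2·170 + 2·19 + 1·184 + 5·35 = 737.
Set Σw·y/Σw = 78: (737 + 88w) = 78·(10 + w).
So w = (78·10 − 737)/(88 − 78) = 43/10 ≈ 4.30.

w ≈ 4.3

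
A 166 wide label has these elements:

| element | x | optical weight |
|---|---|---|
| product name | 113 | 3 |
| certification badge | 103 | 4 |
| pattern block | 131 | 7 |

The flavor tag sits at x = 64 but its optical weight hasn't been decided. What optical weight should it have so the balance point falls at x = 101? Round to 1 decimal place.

Known weights sum to 3 + 4 + 7 = 14; their moment is 3·113 + 4·103 + 7·131 = 1668.
Balance at x = 101 requires (1668 + w·64) / (14 + w) = 101.
So w = (101·14 − 1668)/(64 − 101) = -254/-37 ≈ 6.86.

w ≈ 6.9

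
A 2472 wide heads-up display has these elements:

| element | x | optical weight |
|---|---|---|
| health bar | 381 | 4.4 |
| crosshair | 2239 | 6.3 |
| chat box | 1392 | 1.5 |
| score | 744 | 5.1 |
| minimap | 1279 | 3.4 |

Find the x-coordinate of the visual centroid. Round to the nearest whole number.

Weights sum to 4.4 + 6.3 + 1.5 + 5.1 + 3.4 = 20.7.
Σw·x = 4.4·381 + 6.3·2239 + 1.5·1392 + 5.1·744 + 3.4·1279 = 26013.1, so x̄ = 26013.1/20.7 ≈ 1256.67.

x ≈ 1257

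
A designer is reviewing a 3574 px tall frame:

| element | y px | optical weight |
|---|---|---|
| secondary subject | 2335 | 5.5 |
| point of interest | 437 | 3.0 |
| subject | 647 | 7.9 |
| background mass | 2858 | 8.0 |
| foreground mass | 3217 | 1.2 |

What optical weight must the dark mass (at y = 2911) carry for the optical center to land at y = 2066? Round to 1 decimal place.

w ≈ 8.2

Known weights sum to 5.5 + 3.0 + 7.9 + 8.0 + 1.2 = 25.6; their moment is 5.5·2335 + 3.0·437 + 7.9·647 + 8.0·2858 + 1.2·3217 = 45989.2.
Set Σw·y/Σw = 2066: (45989.2 + 2911w) = 2066·(25.6 + w).
Rearranging, w·(2911 − 2066) = 2066·25.6 − 45989.2 = 6900.4, so w ≈ 6900.4/845 = 8.17.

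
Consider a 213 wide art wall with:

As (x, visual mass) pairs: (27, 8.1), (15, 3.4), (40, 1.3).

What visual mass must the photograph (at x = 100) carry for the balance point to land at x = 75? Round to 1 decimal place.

w ≈ 25.5

Fixed elements: Σw = 8.1 + 3.4 + 1.3 = 12.8, Σw·x = 8.1·27 + 3.4·15 + 1.3·40 = 321.7.
Set Σw·x/Σw = 75: (321.7 + 100w) = 75·(12.8 + w).
So w = (75·12.8 − 321.7)/(100 − 75) = 638.3/25 ≈ 25.53.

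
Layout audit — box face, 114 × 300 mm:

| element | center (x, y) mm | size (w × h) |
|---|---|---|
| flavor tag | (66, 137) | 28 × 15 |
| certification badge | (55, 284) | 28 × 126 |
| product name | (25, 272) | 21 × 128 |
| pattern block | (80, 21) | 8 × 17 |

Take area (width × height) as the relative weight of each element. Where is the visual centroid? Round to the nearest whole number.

Taking area as weight: flavor tag 28·15 = 420, certification badge 28·126 = 3528, product name 21·128 = 2688, pattern block 8·17 = 136. Sum 6772.
x: (420·66 + 3528·55 + 2688·25 + 136·80) / 6772 = 299840 / 6772 ≈ 44.28
y: (420·137 + 3528·284 + 2688·272 + 136·21) / 6772 = 1793484 / 6772 ≈ 264.84

(44, 265)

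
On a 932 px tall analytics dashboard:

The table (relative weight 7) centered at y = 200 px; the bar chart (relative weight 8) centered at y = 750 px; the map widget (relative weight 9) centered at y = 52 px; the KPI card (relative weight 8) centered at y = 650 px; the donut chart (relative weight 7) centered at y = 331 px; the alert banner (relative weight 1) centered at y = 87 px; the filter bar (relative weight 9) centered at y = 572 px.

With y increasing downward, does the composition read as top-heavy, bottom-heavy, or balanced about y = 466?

Σw = 7 + 8 + 9 + 8 + 7 + 1 + 9 = 49.
y: (7·200 + 8·750 + 9·52 + 8·650 + 7·331 + 1·87 + 9·572) / 49 = 20620 / 49 ≈ 420.82
420.8 vs midline 466 → top-heavy.

top-heavy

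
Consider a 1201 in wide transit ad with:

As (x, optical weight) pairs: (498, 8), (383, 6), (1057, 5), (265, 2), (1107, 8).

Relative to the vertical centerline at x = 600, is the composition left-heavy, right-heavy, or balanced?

Total weight = 8 + 6 + 5 + 2 + 8 = 29.
x: (8·498 + 6·383 + 5·1057 + 2·265 + 8·1107) / 29 = 20953 / 29 ≈ 722.52
722.5 vs midline 600 → right-heavy.

right-heavy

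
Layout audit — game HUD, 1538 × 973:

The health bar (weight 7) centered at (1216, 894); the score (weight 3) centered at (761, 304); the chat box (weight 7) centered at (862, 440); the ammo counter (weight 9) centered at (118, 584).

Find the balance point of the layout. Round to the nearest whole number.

(688, 596)

Σw = 7 + 3 + 7 + 9 = 26.
x-moment: 7·1216 + 3·761 + 7·862 + 9·118 = 17891; centroid 17891/26 ≈ 688.12.
y-moment: 7·894 + 3·304 + 7·440 + 9·584 = 15506; centroid 15506/26 ≈ 596.38.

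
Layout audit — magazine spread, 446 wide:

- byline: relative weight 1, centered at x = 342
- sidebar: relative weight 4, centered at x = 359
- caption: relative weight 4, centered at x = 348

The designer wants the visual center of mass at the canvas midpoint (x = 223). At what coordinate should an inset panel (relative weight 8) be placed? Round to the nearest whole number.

After adding the inset panel, total weight = 1 + 4 + 4 + 8 = 17.
Along x: (3170 + 8·x) / 17 = 223 (existing moment 1·342 + 4·359 + 4·348 = 3170) ⇒ x = (3791 − 3170) / 8 ≈ 77.62.

x ≈ 78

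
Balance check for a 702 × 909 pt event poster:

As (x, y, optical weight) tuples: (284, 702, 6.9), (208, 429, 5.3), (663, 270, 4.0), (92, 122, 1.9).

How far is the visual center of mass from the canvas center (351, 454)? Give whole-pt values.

Total weight = 6.9 + 5.3 + 4.0 + 1.9 = 18.1.
x: (6.9·284 + 5.3·208 + 4.0·663 + 1.9·92) / 18.1 = 5888.8 / 18.1 ≈ 325.35
y: (6.9·702 + 5.3·429 + 4.0·270 + 1.9·122) / 18.1 = 8429.3 / 18.1 ≈ 465.71
Offset from (351, 454): Δx ≈ -25.65, Δy ≈ 11.71; distance = √(Δx² + Δy²) ≈ 28.20.

≈ 28 pt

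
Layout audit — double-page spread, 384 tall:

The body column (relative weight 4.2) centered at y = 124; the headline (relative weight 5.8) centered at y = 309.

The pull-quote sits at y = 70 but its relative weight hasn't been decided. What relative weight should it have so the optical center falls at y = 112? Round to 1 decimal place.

Fixed elements: Σw = 4.2 + 5.8 = 10.0, Σw·y = 4.2·124 + 5.8·309 = 2313.0.
Balance at y = 112 requires (2313.0 + w·70) / (10.0 + w) = 112.
So w = (112·10.0 − 2313.0)/(70 − 112) = -1193.0/-42 ≈ 28.40.

w ≈ 28.4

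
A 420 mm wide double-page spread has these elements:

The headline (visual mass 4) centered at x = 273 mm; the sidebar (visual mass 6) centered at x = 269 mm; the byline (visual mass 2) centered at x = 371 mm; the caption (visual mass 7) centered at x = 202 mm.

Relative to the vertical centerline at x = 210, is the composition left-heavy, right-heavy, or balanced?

right-heavy

Weights sum to 4 + 6 + 2 + 7 = 19.
Σw·x = 4·273 + 6·269 + 2·371 + 7·202 = 4862, so x̄ = 4862/19 ≈ 255.89.
Since 255.9 is right of 210, the composition reads right-heavy.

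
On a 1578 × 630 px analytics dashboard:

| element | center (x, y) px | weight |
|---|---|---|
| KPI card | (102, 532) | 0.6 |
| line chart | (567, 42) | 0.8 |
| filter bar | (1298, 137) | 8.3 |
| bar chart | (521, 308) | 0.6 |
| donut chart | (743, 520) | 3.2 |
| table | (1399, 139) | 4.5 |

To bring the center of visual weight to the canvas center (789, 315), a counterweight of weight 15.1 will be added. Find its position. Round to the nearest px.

With the counterweight, Σw becomes 0.6 + 0.8 + 8.3 + 0.6 + 3.2 + 4.5 + 15.1 = 33.1.
x: target moment 33.1×789 = 26115.9; current 0.6·102 + 0.8·567 + 8.3·1298 + 0.6·521 + 3.2·743 + 4.5·1399 = 20273.9; the counterweight supplies 5842.0, so x = 5842.0/15.1 ≈ 386.89.
y: target moment 33.1×315 = 10426.5; current 0.6·532 + 0.8·42 + 8.3·137 + 0.6·308 + 3.2·520 + 4.5·139 = 3964.2; the counterweight supplies 6462.3, so y = 6462.3/15.1 ≈ 427.97.

(387, 428)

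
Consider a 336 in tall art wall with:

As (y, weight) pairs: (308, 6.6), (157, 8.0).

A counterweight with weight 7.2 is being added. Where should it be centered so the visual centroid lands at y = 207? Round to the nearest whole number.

New total weight: (6.6 + 8.0) + 7.2 = 21.8.
y: target moment 21.8×207 = 4512.6; current 6.6·308 + 8.0·157 = 3288.8; the counterweight supplies 1223.8, so y = 1223.8/7.2 ≈ 169.97.

y ≈ 170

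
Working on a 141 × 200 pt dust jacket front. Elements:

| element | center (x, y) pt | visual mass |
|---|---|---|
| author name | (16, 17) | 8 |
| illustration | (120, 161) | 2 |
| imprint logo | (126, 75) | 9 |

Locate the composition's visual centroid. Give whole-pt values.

Total weight = 8 + 2 + 9 = 19.
Σw·x = 8·16 + 2·120 + 9·126 = 1502, so x̄ = 1502/19 ≈ 79.05.
Σw·y = 8·17 + 2·161 + 9·75 = 1133, so ȳ = 1133/19 ≈ 59.63.

(79, 60)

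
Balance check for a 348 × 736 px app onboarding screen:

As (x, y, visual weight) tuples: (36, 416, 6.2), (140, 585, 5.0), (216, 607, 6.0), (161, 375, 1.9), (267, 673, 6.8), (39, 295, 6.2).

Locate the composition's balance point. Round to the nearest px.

Total weight = 6.2 + 5.0 + 6.0 + 1.9 + 6.8 + 6.2 = 32.1.
Σw·x = 4582.5; x̄ = 4582.5/32.1 ≈ 142.76.
y: moment 16264.1 / weight 32.1 ≈ 506.67

(143, 507)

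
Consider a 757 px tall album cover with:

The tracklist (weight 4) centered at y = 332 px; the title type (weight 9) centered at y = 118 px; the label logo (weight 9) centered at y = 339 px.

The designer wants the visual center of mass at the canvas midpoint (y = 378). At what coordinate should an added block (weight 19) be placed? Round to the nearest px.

y ≈ 529

New total weight: (4 + 9 + 9) + 19 = 41.
y: target moment 41×378 = 15498; current 4·332 + 9·118 + 9·339 = 5441; the added block supplies 10057, so y = 10057/19 ≈ 529.32.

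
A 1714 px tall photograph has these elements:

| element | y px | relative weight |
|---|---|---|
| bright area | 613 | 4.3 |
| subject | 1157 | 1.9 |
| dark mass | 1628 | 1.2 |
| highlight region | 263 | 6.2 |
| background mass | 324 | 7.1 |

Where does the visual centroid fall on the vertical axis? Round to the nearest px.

y ≈ 518

Total weight = 4.3 + 1.9 + 1.2 + 6.2 + 7.1 = 20.7.
y-moment: 4.3·613 + 1.9·1157 + 1.2·1628 + 6.2·263 + 7.1·324 = 10718.8; centroid 10718.8/20.7 ≈ 517.82.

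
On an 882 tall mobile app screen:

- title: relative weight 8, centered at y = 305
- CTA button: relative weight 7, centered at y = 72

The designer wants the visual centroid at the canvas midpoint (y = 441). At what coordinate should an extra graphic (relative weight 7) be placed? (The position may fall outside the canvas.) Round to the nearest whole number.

y ≈ 965

With the extra graphic, Σw becomes 8 + 7 + 7 = 22.
Along y: (2944 + 7·y) / 22 = 441 (existing moment 8·305 + 7·72 = 2944) ⇒ y = (9702 − 2944) / 7 ≈ 965.43.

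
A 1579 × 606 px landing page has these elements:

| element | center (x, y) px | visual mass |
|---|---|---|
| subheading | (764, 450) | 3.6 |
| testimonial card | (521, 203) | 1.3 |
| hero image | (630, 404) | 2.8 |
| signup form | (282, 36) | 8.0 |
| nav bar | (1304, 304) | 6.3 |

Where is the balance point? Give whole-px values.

Total weight = 3.6 + 1.3 + 2.8 + 8.0 + 6.3 = 22.0.
x: (3.6·764 + 1.3·521 + 2.8·630 + 8.0·282 + 6.3·1304) / 22.0 = 15662.9 / 22.0 ≈ 711.95
y: (3.6·450 + 1.3·203 + 2.8·404 + 8.0·36 + 6.3·304) / 22.0 = 5218.3 / 22.0 ≈ 237.20

(712, 237)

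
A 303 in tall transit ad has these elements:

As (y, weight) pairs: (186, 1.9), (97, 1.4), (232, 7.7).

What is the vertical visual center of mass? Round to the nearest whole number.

y ≈ 207

Weights sum to 1.9 + 1.4 + 7.7 = 11.0.
y-moment: 1.9·186 + 1.4·97 + 7.7·232 = 2275.6; centroid 2275.6/11.0 ≈ 206.87.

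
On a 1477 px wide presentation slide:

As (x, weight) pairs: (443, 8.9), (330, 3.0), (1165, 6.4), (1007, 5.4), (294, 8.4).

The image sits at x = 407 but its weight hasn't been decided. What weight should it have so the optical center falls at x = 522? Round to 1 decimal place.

w ≈ 30.8

Fixed elements: Σw = 8.9 + 3.0 + 6.4 + 5.4 + 8.4 = 32.1, Σw·x = 8.9·443 + 3.0·330 + 6.4·1165 + 5.4·1007 + 8.4·294 = 20296.1.
Set Σw·x/Σw = 522: (20296.1 + 407w) = 522·(32.1 + w).
Rearranging, w·(407 − 522) = 522·32.1 − 20296.1 = -3539.9, so w ≈ -3539.9/-115 = 30.78.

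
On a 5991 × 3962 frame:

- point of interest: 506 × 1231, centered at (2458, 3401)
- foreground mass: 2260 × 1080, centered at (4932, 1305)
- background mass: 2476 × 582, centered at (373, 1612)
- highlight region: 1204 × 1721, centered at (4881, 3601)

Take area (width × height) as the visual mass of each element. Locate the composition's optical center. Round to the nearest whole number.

Areas → weights: point of interest 506·1231 = 622886, foreground mass 2260·1080 = 2440800, background mass 2476·582 = 1441032, highlight region 1204·1721 = 2072084; Σw = 6576802.
x: (622886·2458 + 2440800·4932 + 1441032·373 + 2072084·4881) / 6576802 = 24220426328 / 6576802 ≈ 3682.71
y: (622886·3401 + 2440800·1305 + 1441032·1612 + 2072084·3601) / 6576802 = 15088197354 / 6576802 ≈ 2294.15

(3683, 2294)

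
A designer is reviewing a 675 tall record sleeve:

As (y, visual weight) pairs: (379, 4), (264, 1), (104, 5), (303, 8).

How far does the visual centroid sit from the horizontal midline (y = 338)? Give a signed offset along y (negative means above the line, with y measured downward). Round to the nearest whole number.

Total weight = 4 + 1 + 5 + 8 = 18.
y: (4·379 + 1·264 + 5·104 + 8·303) / 18 = 4724 / 18 ≈ 262.44
Offset from y = 338: 262.44 − 338 ≈ -75.56.

≈ -76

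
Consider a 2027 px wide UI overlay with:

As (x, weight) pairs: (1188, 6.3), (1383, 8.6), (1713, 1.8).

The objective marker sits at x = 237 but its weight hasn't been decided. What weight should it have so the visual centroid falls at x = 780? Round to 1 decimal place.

w ≈ 17.4

Existing Σw = 16.7 (6.3 + 8.6 + 1.8); existing moment 6.3·1188 + 8.6·1383 + 1.8·1713 = 22461.6.
Balance at x = 780 requires (22461.6 + w·237) / (16.7 + w) = 780.
So w = (780·16.7 − 22461.6)/(237 − 780) = -9435.6/-543 ≈ 17.38.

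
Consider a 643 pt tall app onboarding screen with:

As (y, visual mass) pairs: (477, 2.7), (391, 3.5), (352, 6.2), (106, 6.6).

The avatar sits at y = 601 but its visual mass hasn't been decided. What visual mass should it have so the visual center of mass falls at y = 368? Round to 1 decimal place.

w ≈ 6.2

Fixed elements: Σw = 2.7 + 3.5 + 6.2 + 6.6 = 19.0, Σw·y = 2.7·477 + 3.5·391 + 6.2·352 + 6.6·106 = 5538.4.
For the centroid to hit 368: (5538.4 + w·601) / (19.0 + w) = 368.
Rearranging, w·(601 − 368) = 368·19.0 − 5538.4 = 1453.6, so w ≈ 1453.6/233 = 6.24.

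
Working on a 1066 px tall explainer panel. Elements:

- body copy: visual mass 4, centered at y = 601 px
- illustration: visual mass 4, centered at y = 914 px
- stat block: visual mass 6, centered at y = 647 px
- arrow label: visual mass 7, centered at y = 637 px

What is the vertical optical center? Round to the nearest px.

y ≈ 686

Σw = 4 + 4 + 6 + 7 = 21.
Σw·y = 4·601 + 4·914 + 6·647 + 7·637 = 14401, so ȳ = 14401/21 ≈ 685.76.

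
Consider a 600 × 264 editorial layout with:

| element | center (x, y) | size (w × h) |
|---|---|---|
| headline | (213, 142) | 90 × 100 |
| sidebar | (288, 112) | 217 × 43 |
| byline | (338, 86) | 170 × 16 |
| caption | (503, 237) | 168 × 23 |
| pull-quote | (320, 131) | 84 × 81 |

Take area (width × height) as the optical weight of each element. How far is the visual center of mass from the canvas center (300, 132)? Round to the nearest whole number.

≈ 7

Areas → weights: headline 90·100 = 9000, sidebar 217·43 = 9331, byline 170·16 = 2720, caption 168·23 = 3864, pull-quote 84·81 = 6804; Σw = 31719.
x: (9000·213 + 9331·288 + 2720·338 + 3864·503 + 6804·320) / 31719 = 9644560 / 31719 ≈ 304.06
y: (9000·142 + 9331·112 + 2720·86 + 3864·237 + 6804·131) / 31719 = 4364084 / 31719 ≈ 137.59
Relative to (300, 132): Δ = (4.06, 5.59); |Δ| = √(4.06² + 5.59²) ≈ 6.91.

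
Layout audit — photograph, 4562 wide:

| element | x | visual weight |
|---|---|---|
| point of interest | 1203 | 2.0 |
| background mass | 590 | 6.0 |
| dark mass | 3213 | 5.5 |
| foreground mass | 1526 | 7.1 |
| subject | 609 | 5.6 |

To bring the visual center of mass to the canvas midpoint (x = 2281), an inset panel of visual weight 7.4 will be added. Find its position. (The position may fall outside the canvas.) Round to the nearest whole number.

With the inset panel, Σw becomes 2.0 + 6.0 + 5.5 + 7.1 + 5.6 + 7.4 = 33.6.
Along x: (37862.5 + 7.4·x) / 33.6 = 2281 (existing moment 2.0·1203 + 6.0·590 + 5.5·3213 + 7.1·1526 + 5.6·609 = 37862.5) ⇒ x = (76641.6 − 37862.5) / 7.4 ≈ 5240.42.

x ≈ 5240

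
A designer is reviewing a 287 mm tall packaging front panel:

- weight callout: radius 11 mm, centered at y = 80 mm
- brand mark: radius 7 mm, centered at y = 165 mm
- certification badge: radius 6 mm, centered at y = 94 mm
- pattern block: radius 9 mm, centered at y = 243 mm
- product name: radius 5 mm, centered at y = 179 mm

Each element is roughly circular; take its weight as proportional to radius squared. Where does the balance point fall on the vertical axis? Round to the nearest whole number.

Weights ∝ r²: weight callout 11² = 121, brand mark 7² = 49, certification badge 6² = 36, pattern block 9² = 81, product name 5² = 25; Σw = 312.
Σw·y = 121·80 + 49·165 + 36·94 + 81·243 + 25·179 = 45307, so ȳ = 45307/312 ≈ 145.21.

y ≈ 145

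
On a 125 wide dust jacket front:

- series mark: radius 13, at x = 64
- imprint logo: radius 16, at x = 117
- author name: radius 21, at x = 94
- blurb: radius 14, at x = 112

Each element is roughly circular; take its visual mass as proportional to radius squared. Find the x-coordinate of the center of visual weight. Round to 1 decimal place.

x ≈ 98.1

r² weights: series mark 13² = 169, imprint logo 16² = 256, author name 21² = 441, blurb 14² = 196. Total = 1062.
Σw·x = 169·64 + 256·117 + 441·94 + 196·112 = 104174, so x̄ = 104174/1062 ≈ 98.09.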